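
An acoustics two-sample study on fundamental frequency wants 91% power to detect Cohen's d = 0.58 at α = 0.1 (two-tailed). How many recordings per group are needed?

z_{α/2} = 1.645, z_β = Φ⁻¹(0.91) = 1.341. For medium effect (d = 0.58): n per group = 2(z_{α/2} + z_β)²/d² = 2(1.645 + 1.341)²/0.58² = 53.01 → 54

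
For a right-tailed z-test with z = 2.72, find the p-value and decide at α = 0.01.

p = P(Z > 2.72) = 1 - Φ(2.72) ≈ 0.0033. Since p < 0.01, reject H₀ (significant) at α = 0.01.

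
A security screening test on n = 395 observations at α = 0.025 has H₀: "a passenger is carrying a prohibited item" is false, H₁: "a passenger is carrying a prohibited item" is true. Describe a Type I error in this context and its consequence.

Type I error: rejecting H₀ when it is true — concluding that a passenger is carrying a prohibited item when in fact it is not. Consequence: detaining an innocent passenger — delay and inconvenience.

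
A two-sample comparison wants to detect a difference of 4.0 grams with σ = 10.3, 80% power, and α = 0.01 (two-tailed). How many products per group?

n per group = 2(z_α/2 + z_β)²σ²/d² = 2×(2.576 + 0.84)²×10.3²/4.0² = 154.7 → n = 155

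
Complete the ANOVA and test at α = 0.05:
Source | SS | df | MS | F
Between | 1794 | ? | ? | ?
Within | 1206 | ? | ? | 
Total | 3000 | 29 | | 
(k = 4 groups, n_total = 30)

df_between = 3, df_within = 26. MS_between = 598.0, MS_within = 46.38. F = 12.892, F_crit ≈ 2.975. Reject H₀.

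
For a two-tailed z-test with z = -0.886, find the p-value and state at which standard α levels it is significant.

p = 2·P(Z > |-0.886|) = 2·(1 - Φ(0.886)) ≈ 0.3756. Not significant at any standard level.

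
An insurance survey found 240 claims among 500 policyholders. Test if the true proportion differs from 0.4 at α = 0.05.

p̂ = 0.48, p₀ = 0.4. z = (p̂ - p₀)/√(p₀(1-p₀)/n) = 3.651. Critical: ±1.96. Reject H₀.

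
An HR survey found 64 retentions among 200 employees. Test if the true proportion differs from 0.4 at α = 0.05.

p̂ = 0.32, p₀ = 0.4. z = (p̂ - p₀)/√(p₀(1-p₀)/n) = -2.309. Critical: ±1.96. Reject H₀.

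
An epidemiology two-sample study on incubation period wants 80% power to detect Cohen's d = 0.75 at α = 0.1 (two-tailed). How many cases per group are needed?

z_{α/2} = 1.645, z_β = Φ⁻¹(0.8) = 0.842. For medium effect (d = 0.75): n per group = 2(z_{α/2} + z_β)²/d² = 2(1.645 + 0.842)²/0.75² = 22.0 → 22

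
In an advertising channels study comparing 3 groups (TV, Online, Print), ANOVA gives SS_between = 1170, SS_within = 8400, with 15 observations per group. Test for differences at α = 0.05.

df_between = 2, df_within = 42. F = MS_between/MS_within = 585.0/200.0 = 2.925. F_crit ≈ 3.22. Fail to reject H₀.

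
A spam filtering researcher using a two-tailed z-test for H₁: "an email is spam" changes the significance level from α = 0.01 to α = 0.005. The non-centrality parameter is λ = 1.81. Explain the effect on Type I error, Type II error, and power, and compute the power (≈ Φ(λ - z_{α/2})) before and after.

Decreasing α from 0.01 to 0.005:
• Type I error rate decreases (α is the Type I rate by definition).
• Critical value moves from z_{α/2} = 2.576 to 2.807, so power = Φ(λ - z_{α/2}) goes from Φ(1.81 - 2.576) = 0.222 to Φ(1.81 - 2.807) = 0.159.
• Type II error rate β = 1 - power therefore increases (0.778 → 0.841).
Appropriate when false positives are costly — here, a legitimate email is sent to the spam folder and the user misses it.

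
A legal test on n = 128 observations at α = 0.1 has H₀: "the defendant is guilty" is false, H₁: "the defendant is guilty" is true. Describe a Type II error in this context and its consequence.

Type II error: failing to reject H₀ when it is false — concluding that the defendant is guilty is not supported when in fact it is. Consequence: acquitting a guilty person.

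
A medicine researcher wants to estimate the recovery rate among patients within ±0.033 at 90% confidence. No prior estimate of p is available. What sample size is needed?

Conservative approach: use p = 0.5 (maximizes p(1-p) = 0.25). n = z²(0.25)/E² = 1.645²×0.25/0.033² = 621.2 → n = 622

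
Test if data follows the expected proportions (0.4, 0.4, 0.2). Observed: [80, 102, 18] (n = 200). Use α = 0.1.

Expected: [80.0, 80.0, 40.0]. χ² = 18.15. df = 2, critical = 4.605. Reject H₀.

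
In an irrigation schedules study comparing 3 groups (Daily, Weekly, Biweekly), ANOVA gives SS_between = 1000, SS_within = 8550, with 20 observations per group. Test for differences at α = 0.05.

df_between = 2, df_within = 57. F = MS_between/MS_within = 500.0/150.0 = 3.333. F_crit ≈ 3.159. Reject H₀. At least one mean differs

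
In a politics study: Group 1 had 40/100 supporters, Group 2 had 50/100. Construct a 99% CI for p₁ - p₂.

p̂₁ = 0.4, p̂₂ = 0.5. Difference = -0.1. CI = (-0.28, 0.08)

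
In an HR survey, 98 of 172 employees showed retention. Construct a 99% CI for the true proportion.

p̂ = 0.57. CI = p̂ ± z*√(p̂(1-p̂)/n) = (0.473, 0.667)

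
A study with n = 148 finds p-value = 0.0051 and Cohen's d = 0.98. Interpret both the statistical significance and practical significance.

Statistically significant (p = 0.0051 < 0.05). Cohen's d = 0.98 indicates a large effect size. Both statistical and practical significance should be considered.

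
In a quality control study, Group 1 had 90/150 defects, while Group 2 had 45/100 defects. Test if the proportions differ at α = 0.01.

p̂₁ = 0.6, p̂₂ = 0.45, pooled p̂ = 0.54. z = 2.331. Critical: ±2.576. Fail to reject H₀.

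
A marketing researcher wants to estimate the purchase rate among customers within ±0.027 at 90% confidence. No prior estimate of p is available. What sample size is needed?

Conservative approach: use p = 0.5 (maximizes p(1-p) = 0.25). n = z²(0.25)/E² = 1.645²×0.25/0.027² = 928.0 → n = 928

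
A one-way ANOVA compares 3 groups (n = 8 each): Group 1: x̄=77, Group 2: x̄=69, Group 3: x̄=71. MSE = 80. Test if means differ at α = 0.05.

Grand mean = 72.33. SS_between = 277.33, MS_between = 138.67. F = 1.733, F_crit ≈ 3.467. Fail to reject H₀.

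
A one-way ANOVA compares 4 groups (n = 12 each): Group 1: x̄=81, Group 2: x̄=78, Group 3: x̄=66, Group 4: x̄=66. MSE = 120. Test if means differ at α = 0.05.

Grand mean = 72.75. SS_between = 2241.0, MS_between = 747.0. F = 6.225, F_crit ≈ 2.816. Reject H₀.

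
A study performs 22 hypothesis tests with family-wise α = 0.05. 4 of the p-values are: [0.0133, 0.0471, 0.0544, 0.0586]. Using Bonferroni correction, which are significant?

Bonferroni α = 0.05/22 = 0.00227. None of the given p-values are significant.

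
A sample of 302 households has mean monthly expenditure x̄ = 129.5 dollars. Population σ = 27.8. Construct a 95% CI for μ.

CI = x̄ ± z*(σ/√n) = 129.5 ± 1.96(27.8/√302) = 129.5 ± 3.14 = (126.36, 132.64)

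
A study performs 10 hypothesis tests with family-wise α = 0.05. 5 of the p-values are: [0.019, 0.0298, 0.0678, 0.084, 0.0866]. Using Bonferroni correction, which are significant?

Bonferroni α = 0.05/10 = 0.005. None of the given p-values are significant.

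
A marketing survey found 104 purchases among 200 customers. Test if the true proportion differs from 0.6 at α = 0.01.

p̂ = 0.52, p₀ = 0.6. z = (p̂ - p₀)/√(p₀(1-p₀)/n) = -2.309. Critical: ±2.576. Fail to reject H₀.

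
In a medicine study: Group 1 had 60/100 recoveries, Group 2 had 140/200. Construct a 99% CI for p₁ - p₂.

p̂₁ = 0.6, p̂₂ = 0.7. Difference = -0.1. CI = (-0.251, 0.051)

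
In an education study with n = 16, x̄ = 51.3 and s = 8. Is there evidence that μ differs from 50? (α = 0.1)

t = (x̄ - μ₀)/(s/√n) = (51.3 - 50)/(8/√16) = 0.65. df = 15, critical t = ±1.753. Fail to reject H₀.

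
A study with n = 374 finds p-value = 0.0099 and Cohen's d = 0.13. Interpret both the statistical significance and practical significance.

Statistically significant (p = 0.0099 < 0.05). Cohen's d = 0.13 indicates a very small effect size. Both statistical and practical significance should be considered.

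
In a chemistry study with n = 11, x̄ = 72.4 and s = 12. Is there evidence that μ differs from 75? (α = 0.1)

t = (x̄ - μ₀)/(s/√n) = (72.4 - 75)/(12/√11) = -0.719. df = 10, critical t = ±1.812. Fail to reject H₀.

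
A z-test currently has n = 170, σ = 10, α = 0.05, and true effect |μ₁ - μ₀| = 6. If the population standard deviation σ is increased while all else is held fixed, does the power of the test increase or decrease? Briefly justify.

Power decreases: a larger σ inflates the standard error σ/√n, pulling the sampling distribution under H₁ back toward the critical value.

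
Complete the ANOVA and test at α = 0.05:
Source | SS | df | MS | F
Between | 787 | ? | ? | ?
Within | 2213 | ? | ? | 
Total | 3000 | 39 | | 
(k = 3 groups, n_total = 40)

df_between = 2, df_within = 37. MS_between = 393.5, MS_within = 59.81. F = 6.579, F_crit ≈ 3.252. Reject H₀.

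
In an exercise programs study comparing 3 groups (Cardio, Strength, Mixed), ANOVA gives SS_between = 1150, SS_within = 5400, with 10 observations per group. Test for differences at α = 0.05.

df_between = 2, df_within = 27. F = MS_between/MS_within = 575.0/200.0 = 2.875. F_crit ≈ 3.354. Fail to reject H₀.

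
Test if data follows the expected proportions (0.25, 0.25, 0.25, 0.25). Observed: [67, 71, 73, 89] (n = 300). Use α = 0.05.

Expected: [75.0, 75.0, 75.0, 75.0]. χ² = 3.733. df = 3, critical = 7.815. Fail to reject H₀.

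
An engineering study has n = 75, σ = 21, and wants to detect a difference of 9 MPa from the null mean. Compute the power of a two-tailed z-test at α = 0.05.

SE = σ/√n = 21/√75 = 2.425. Non-centrality λ = d/SE = 9/2.425 = 3.712. Power ≈ Φ(λ - z_{α/2}) = Φ(3.712 - 1.96) = Φ(1.752) = 0.96.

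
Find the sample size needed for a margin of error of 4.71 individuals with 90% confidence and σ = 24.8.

n = (z*σ/E)² = (1.645×24.8/4.71)² = 75.02 → n = 76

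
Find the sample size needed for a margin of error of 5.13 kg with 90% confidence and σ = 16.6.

n = (z*σ/E)² = (1.645×16.6/5.13)² = 28.3 → n = 29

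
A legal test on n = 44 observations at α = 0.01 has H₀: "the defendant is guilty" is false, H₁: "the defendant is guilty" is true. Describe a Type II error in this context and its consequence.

Type II error: failing to reject H₀ when it is false — concluding that the defendant is guilty is not supported when in fact it is. Consequence: acquitting a guilty person.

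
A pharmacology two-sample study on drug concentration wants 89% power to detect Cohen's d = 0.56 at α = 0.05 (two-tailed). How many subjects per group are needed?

z_{α/2} = 1.96, z_β = Φ⁻¹(0.89) = 1.227. For medium effect (d = 0.56): n per group = 2(z_{α/2} + z_β)²/d² = 2(1.96 + 1.227)²/0.56² = 64.8 → 65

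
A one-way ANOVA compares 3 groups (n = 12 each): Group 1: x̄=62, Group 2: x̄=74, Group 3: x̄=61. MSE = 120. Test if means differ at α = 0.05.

Grand mean = 65.67. SS_between = 1256.0, MS_between = 628.0. F = 5.233, F_crit ≈ 3.285. Reject H₀.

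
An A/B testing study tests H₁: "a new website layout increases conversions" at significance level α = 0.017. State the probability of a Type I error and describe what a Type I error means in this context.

P(Type I error) = α = 0.017. A Type I error is rejecting H₀ when H₀ is actually true (false positive) — here, concluding that a new website layout increases conversions when in fact this is not the case. Consequence: rolling out a layout that doesn't actually help — wasted engineering effort.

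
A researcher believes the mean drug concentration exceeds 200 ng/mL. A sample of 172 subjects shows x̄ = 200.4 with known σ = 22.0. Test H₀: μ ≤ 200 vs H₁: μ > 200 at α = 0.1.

z = 0.238. Critical value: 1.28. Fail to reject H₀.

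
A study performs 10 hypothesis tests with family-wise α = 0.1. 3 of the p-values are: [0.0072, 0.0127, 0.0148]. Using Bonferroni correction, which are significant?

Bonferroni α = 0.1/10 = 0.01. Significant p-values: [0.0072]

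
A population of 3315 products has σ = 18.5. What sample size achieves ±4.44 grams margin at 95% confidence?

Without FPC: n₀ = (1.96×18.5/4.44)² = 66.694. With FPC: n = n₀N/(n₀+N-1) = 65.4 → n = 66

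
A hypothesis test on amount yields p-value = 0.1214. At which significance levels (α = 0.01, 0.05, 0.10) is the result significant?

p = 0.1214. Not significant at any of the given levels.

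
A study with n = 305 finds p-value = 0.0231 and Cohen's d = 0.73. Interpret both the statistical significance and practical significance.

Statistically significant (p = 0.0231 < 0.05). Cohen's d = 0.73 indicates a medium effect size. Both statistical and practical significance should be considered.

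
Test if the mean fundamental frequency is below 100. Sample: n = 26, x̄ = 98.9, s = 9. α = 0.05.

t = (98.9 - 100)/(9/√26) = -0.623, df = 25. Critical t = -1.708. Fail to reject H₀.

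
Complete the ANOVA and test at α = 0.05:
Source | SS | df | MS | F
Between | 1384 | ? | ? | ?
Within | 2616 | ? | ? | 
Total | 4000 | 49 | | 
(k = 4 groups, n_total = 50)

df_between = 3, df_within = 46. MS_between = 461.33, MS_within = 56.87. F = 8.112, F_crit ≈ 2.807. Reject H₀.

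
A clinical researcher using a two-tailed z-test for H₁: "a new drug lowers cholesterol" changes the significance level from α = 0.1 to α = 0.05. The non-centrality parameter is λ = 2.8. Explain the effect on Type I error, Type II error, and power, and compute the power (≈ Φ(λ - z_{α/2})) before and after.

Decreasing α from 0.1 to 0.05:
• Type I error rate decreases (α is the Type I rate by definition).
• Critical value moves from z_{α/2} = 1.645 to 1.96, so power = Φ(λ - z_{α/2}) goes from Φ(2.8 - 1.645) = 0.876 to Φ(2.8 - 1.96) = 0.8.
• Type II error rate β = 1 - power therefore increases (0.124 → 0.2).
Appropriate when false positives are costly — here, approving an ineffective drug — patients take a useless medication and may skip effective alternatives.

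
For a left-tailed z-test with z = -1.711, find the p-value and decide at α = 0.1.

p = P(Z < -1.711) = Φ(-1.711) ≈ 0.0435. Since p < 0.1, reject H₀ (significant) at α = 0.1.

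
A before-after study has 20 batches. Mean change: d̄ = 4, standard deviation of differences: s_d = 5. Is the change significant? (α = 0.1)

t = d̄/(s_d/√n) = 4/(5/√20) = 3.578. df = 19, critical t = ±1.729. Reject H₀.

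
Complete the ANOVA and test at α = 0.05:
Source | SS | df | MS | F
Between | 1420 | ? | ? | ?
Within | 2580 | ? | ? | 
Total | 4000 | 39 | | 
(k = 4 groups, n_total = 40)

df_between = 3, df_within = 36. MS_between = 473.33, MS_within = 71.67. F = 6.605, F_crit ≈ 2.866. Reject H₀.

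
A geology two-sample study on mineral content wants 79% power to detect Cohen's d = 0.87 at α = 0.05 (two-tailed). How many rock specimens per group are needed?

z_{α/2} = 1.96, z_β = Φ⁻¹(0.79) = 0.806. For large effect (d = 0.87): n per group = 2(z_{α/2} + z_β)²/d² = 2(1.96 + 0.806)²/0.87² = 20.2 → 21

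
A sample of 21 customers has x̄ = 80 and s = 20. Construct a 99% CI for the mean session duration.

CI = x̄ ± t*(s/√n) = 80 ± 2.845(20/√21) = (67.58, 92.42)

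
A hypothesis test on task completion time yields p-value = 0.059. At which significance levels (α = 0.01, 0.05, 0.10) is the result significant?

p = 0.059. Significant at: α = 0.1.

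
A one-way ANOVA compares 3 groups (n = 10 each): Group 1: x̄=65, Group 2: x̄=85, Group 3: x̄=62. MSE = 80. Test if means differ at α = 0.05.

Grand mean = 70.67. SS_between = 3126.67, MS_between = 1563.33. F = 19.542, F_crit ≈ 3.354. Reject H₀.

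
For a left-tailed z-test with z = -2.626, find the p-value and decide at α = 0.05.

p = P(Z < -2.626) = Φ(-2.626) ≈ 0.0043. Since p < 0.05, reject H₀ (significant) at α = 0.05.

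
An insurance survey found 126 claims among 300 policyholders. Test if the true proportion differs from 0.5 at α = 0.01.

p̂ = 0.42, p₀ = 0.5. z = (p̂ - p₀)/√(p₀(1-p₀)/n) = -2.771. Critical: ±2.576. Reject H₀.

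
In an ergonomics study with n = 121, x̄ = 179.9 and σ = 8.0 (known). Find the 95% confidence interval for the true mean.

CI = x̄ ± z*(σ/√n) = 179.9 ± 1.96(8.0/√121) = 179.9 ± 1.43 = (178.47, 181.33)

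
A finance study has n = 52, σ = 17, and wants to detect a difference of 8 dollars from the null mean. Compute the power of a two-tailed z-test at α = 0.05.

SE = σ/√n = 17/√52 = 2.357. Non-centrality λ = d/SE = 8/2.357 = 3.393. Power ≈ Φ(λ - z_{α/2}) = Φ(3.393 - 1.96) = Φ(1.433) = 0.924.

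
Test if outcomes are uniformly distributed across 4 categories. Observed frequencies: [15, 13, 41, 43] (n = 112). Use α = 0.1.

Expected = 28 each. χ² = Σ(O-E)²/E = 28.143. df = 3, critical value = 6.251. Reject H₀.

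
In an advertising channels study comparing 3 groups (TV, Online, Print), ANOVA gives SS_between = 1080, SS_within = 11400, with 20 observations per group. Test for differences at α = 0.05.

df_between = 2, df_within = 57. F = MS_between/MS_within = 540.0/200.0 = 2.7. F_crit ≈ 3.159. Fail to reject H₀.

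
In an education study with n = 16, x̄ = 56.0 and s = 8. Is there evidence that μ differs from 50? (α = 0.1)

t = (x̄ - μ₀)/(s/√n) = (56.0 - 50)/(8/√16) = 3.0. df = 15, critical t = ±1.753. Reject H₀.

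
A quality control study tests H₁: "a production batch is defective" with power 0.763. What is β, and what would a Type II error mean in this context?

β = 1 - power = 1 - 0.763 = 0.237. A Type II error is failing to reject H₀ when H₀ is false (false negative) — here, failing to conclude that a production batch is defective when in fact it is true. Consequence: shipping a defective batch — faulty products reach customers.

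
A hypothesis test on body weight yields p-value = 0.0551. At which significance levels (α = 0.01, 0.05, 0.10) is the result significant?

p = 0.0551. Significant at: α = 0.1.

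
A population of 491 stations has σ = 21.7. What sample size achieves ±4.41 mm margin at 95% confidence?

Without FPC: n₀ = (1.96×21.7/4.41)² = 93.015. With FPC: n = n₀N/(n₀+N-1) = 78.3 → n = 79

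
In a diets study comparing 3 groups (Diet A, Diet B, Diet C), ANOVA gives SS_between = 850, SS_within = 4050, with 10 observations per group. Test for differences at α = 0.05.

df_between = 2, df_within = 27. F = MS_between/MS_within = 425.0/150.0 = 2.833. F_crit ≈ 3.354. Fail to reject H₀.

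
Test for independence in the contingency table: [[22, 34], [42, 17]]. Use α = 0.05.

χ² = 11.846. df = 1, critical = 3.841. Reject H₀. Variables are dependent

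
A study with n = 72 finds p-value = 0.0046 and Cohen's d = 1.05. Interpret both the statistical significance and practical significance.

Statistically significant (p = 0.0046 < 0.05). Cohen's d = 1.05 indicates a large effect size. Both statistical and practical significance should be considered.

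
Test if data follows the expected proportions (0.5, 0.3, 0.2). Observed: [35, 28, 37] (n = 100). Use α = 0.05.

Expected: [50.0, 30.0, 20.0]. χ² = 19.083. df = 2, critical = 5.991. Reject H₀.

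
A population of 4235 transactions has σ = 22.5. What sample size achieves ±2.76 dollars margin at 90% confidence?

Without FPC: n₀ = (1.645×22.5/2.76)² = 179.837. With FPC: n = n₀N/(n₀+N-1) = 172.6 → n = 173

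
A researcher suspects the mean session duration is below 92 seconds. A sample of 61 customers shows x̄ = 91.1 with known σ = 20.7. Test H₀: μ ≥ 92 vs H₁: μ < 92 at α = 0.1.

z = -0.34. Critical value: -1.28. Fail to reject H₀.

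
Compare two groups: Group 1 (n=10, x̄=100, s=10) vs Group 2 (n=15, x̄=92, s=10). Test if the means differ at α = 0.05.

Pooled sp = 10.0. t = 1.96, df = 23. Critical t = ±2.069. Fail to reject H₀.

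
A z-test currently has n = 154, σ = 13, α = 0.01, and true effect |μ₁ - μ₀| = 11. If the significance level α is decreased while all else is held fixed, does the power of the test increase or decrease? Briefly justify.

Power decreases: a smaller α raises the critical value, so less of the H₁ sampling distribution falls in the rejection region.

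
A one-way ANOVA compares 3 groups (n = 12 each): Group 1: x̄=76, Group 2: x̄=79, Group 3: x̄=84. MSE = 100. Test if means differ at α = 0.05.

Grand mean = 79.67. SS_between = 392.0, MS_between = 196.0. F = 1.96, F_crit ≈ 3.285. Fail to reject H₀.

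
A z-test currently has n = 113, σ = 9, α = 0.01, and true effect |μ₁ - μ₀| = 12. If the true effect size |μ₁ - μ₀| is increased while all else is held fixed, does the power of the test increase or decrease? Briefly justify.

Power increases: a larger true effect increases the non-centrality λ = |μ₁ - μ₀|/(σ/√n).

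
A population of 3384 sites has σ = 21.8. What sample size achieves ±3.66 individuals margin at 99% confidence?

Without FPC: n₀ = (2.576×21.8/3.66)² = 235.42. With FPC: n = n₀N/(n₀+N-1) = 220.2 → n = 221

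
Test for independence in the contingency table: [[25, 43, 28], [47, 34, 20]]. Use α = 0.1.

χ² = 8.986. df = 2, critical = 4.605. Reject H₀. Variables are dependent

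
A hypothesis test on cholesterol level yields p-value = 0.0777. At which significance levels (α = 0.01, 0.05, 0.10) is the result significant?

p = 0.0777. Significant at: α = 0.1.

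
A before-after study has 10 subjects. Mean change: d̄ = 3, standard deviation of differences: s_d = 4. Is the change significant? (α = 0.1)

t = d̄/(s_d/√n) = 3/(4/√10) = 2.372. df = 9, critical t = ±1.833. Reject H₀.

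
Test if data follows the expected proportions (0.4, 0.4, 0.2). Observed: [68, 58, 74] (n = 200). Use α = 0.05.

Expected: [80.0, 80.0, 40.0]. χ² = 36.75. df = 2, critical = 5.991. Reject H₀.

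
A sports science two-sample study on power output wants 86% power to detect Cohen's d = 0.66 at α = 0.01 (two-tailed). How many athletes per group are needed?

z_{α/2} = 2.576, z_β = Φ⁻¹(0.86) = 1.08. For medium effect (d = 0.66): n per group = 2(z_{α/2} + z_β)²/d² = 2(2.576 + 1.08)²/0.66² = 61.4 → 62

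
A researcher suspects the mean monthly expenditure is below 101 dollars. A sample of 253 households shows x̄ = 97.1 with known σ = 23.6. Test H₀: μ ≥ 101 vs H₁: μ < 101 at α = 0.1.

z = -2.629. Critical value: -1.28. Reject H₀.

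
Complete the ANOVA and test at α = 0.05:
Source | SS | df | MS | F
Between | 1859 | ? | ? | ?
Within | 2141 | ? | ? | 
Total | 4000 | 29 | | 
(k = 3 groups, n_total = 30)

df_between = 2, df_within = 27. MS_between = 929.5, MS_within = 79.3. F = 11.722, F_crit ≈ 3.354. Reject H₀.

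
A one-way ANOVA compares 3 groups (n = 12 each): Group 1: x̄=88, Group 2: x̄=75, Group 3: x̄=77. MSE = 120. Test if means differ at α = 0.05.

Grand mean = 80.0. SS_between = 1176.0, MS_between = 588.0. F = 4.9, F_crit ≈ 3.285. Reject H₀.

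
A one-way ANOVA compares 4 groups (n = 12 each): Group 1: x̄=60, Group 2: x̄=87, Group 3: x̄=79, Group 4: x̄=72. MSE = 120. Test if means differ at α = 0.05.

Grand mean = 74.5. SS_between = 4716.0, MS_between = 1572.0. F = 13.1, F_crit ≈ 2.816. Reject H₀.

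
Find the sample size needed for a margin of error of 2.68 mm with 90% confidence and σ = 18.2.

n = (z*σ/E)² = (1.645×18.2/2.68)² = 124.8 → n = 125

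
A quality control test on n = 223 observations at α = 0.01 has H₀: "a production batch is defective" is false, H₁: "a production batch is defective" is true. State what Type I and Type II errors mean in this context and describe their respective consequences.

Type I (false positive): concluding that a production batch is defective when it is not — scrapping a good batch — wasted material and cost for no reason. Type II (false negative): failing to conclude that a production batch is defective when it is — shipping a defective batch — faulty products reach customers. Which is costlier depends on domain priorities and is a judgement call rather than a statistical fact.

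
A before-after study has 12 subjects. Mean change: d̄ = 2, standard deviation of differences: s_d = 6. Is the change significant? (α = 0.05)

t = d̄/(s_d/√n) = 2/(6/√12) = 1.155. df = 11, critical t = ±2.201. Fail to reject H₀.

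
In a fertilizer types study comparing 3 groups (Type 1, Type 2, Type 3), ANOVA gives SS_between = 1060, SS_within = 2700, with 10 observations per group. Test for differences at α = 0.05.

df_between = 2, df_within = 27. F = MS_between/MS_within = 530.0/100.0 = 5.3. F_crit ≈ 3.354. Reject H₀. At least one mean differs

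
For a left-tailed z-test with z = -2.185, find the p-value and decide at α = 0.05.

p = P(Z < -2.185) = Φ(-2.185) ≈ 0.0144. Since p < 0.05, reject H₀ (significant) at α = 0.05.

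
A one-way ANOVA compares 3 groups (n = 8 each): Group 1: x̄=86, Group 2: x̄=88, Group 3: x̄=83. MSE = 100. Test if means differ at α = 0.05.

Grand mean = 85.67. SS_between = 101.33, MS_between = 50.67. F = 0.507, F_crit ≈ 3.467. Fail to reject H₀.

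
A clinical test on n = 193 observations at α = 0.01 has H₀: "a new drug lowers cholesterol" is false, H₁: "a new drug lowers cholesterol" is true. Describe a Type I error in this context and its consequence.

Type I error: rejecting H₀ when it is true — concluding that a new drug lowers cholesterol when in fact it is not. Consequence: approving an ineffective drug — patients take a useless medication and may skip effective alternatives.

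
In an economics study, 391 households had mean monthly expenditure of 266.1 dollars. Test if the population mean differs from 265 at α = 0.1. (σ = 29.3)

z = (x̄ - μ₀)/(σ/√n) = (266.1 - 265)/(29.3/√391) = 0.742. Critical value: ±1.645. Since |0.742| ≤ 1.645, Fail to reject H₀.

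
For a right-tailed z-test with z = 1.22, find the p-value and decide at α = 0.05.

p = P(Z > 1.22) = 1 - Φ(1.22) ≈ 0.1112. Since p ≥ 0.05, fail to reject H₀ (not significant) at α = 0.05.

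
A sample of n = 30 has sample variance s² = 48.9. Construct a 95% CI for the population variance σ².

df = 29. χ²_{0.025} = 45.722, χ²_{0.975} = 16.047. CI for σ² = ((n-1)s²/χ²_{α/2}, (n-1)s²/χ²_{1-α/2}) = (29·48.9/45.722, 29·48.9/16.047) = (31.02, 88.37)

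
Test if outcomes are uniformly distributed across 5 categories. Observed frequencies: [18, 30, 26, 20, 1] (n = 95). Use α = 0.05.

Expected = 19 each. χ² = Σ(O-E)²/E = 26.105. df = 4, critical value = 9.488. Reject H₀.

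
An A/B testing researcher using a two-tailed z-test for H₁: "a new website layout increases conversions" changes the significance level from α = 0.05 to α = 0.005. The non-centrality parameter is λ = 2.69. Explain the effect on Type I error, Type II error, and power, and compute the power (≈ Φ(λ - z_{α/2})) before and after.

Decreasing α from 0.05 to 0.005:
• Type I error rate decreases (α is the Type I rate by definition).
• Critical value moves from z_{α/2} = 1.96 to 2.807, so power = Φ(λ - z_{α/2}) goes from Φ(2.69 - 1.96) = 0.767 to Φ(2.69 - 2.807) = 0.453.
• Type II error rate β = 1 - power therefore increases (0.233 → 0.547).
Appropriate when false positives are costly — here, rolling out a layout that doesn't actually help — wasted engineering effort.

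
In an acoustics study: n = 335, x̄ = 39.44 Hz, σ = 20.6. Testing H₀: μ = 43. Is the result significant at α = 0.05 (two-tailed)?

z = (39.44 - 43)/(20.6/√335) = -3.163. Since |z| > 1.96, significant at α = 0.05.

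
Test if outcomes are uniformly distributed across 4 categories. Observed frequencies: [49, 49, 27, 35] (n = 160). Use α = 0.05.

Expected = 40 each. χ² = Σ(O-E)²/E = 8.9. df = 3, critical value = 7.815. Reject H₀.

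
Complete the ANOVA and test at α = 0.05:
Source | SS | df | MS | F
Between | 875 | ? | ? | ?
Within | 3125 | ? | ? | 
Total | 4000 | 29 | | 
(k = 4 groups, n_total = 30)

df_between = 3, df_within = 26. MS_between = 291.67, MS_within = 120.19. F = 2.427, F_crit ≈ 2.975. Fail to reject H₀.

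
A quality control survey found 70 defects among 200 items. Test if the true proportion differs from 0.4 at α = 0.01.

p̂ = 0.35, p₀ = 0.4. z = (p̂ - p₀)/√(p₀(1-p₀)/n) = -1.443. Critical: ±2.576. Fail to reject H₀.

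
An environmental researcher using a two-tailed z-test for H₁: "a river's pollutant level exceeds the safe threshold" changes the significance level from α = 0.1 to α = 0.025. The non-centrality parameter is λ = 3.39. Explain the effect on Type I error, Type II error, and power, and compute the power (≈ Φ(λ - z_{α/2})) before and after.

Decreasing α from 0.1 to 0.025:
• Type I error rate decreases (α is the Type I rate by definition).
• Critical value moves from z_{α/2} = 1.645 to 2.241, so power = Φ(λ - z_{α/2}) goes from Φ(3.39 - 1.645) = 0.96 to Φ(3.39 - 2.241) = 0.875.
• Type II error rate β = 1 - power therefore increases (0.04 → 0.125).
Appropriate when false positives are costly — here, shutting down a compliant factory unnecessarily.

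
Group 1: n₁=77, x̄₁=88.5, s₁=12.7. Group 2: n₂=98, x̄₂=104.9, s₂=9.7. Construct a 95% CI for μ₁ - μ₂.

Difference = -16.4. SE = √(12.7²/77 + 9.7²/98) = 1.748. CI = (-19.83, -12.97)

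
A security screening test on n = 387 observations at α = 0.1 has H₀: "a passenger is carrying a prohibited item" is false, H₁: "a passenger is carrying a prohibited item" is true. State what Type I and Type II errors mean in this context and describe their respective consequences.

Type I (false positive): concluding that a passenger is carrying a prohibited item when it is not — detaining an innocent passenger — delay and inconvenience. Type II (false negative): failing to conclude that a passenger is carrying a prohibited item when it is — letting a prohibited item through — security breach. Which is costlier depends on domain priorities and is a judgement call rather than a statistical fact.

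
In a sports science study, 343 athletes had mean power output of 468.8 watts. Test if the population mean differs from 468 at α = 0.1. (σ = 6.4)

z = (x̄ - μ₀)/(σ/√n) = (468.8 - 468)/(6.4/√343) = 2.315. Critical value: ±1.645. Since |2.315| > 1.645, Reject H₀.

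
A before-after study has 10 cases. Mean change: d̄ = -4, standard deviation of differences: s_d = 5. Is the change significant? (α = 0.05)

t = d̄/(s_d/√n) = -4/(5/√10) = -2.53. df = 9, critical t = ±2.262. Reject H₀.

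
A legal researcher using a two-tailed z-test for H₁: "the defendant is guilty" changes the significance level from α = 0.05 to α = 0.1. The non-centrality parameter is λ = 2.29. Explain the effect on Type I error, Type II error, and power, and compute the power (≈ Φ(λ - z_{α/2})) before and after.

Increasing α from 0.05 to 0.1:
• Type I error rate increases (α is the Type I rate by definition).
• Critical value moves from z_{α/2} = 1.96 to 1.645, so power = Φ(λ - z_{α/2}) goes from Φ(2.29 - 1.96) = 0.629 to Φ(2.29 - 1.645) = 0.741.
• Type II error rate β = 1 - power therefore decreases (0.371 → 0.259).
Appropriate when false negatives are costly — here, acquitting a guilty person.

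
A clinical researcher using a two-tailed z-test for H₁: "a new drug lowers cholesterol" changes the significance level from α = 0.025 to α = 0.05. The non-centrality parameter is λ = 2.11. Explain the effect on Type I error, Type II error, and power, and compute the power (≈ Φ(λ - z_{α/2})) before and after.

Increasing α from 0.025 to 0.05:
• Type I error rate increases (α is the Type I rate by definition).
• Critical value moves from z_{α/2} = 2.241 to 1.96, so power = Φ(λ - z_{α/2}) goes from Φ(2.11 - 2.241) = 0.448 to Φ(2.11 - 1.96) = 0.56.
• Type II error rate β = 1 - power therefore decreases (0.552 → 0.44).
Appropriate when false negatives are costly — here, shelving an effective drug — patients miss out on a treatment that would have helped.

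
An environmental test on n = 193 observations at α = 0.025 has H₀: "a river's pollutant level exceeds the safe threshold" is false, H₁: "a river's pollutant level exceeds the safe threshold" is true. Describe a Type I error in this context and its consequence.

Type I error: rejecting H₀ when it is true — concluding that a river's pollutant level exceeds the safe threshold when in fact it is not. Consequence: shutting down a compliant factory unnecessarily.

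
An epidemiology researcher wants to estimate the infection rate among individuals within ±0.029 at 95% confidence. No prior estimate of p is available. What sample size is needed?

Conservative approach: use p = 0.5 (maximizes p(1-p) = 0.25). n = z²(0.25)/E² = 1.96²×0.25/0.029² = 1142.0 → n = 1142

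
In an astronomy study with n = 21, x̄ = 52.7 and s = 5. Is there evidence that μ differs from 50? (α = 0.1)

t = (x̄ - μ₀)/(s/√n) = (52.7 - 50)/(5/√21) = 2.475. df = 20, critical t = ±1.725. Reject H₀.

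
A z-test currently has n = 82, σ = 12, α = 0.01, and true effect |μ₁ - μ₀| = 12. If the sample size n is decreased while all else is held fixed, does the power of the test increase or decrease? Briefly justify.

Power decreases: a smaller n inflates the standard error σ/√n, pulling the sampling distribution under H₁ back toward the critical value.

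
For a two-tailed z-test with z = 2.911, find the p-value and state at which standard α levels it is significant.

p = 2·P(Z > |2.911|) = 2·(1 - Φ(2.911)) ≈ 0.0036. Significant at α = 0.1; Significant at α = 0.05; Significant at α = 0.01.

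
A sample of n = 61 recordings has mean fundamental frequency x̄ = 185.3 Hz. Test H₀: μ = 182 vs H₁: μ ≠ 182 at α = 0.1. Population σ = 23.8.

z = (x̄ - μ₀)/(σ/√n) = (185.3 - 182)/(23.8/√61) = 1.083. Critical value: ±1.645. Since |1.083| ≤ 1.645, Fail to reject H₀.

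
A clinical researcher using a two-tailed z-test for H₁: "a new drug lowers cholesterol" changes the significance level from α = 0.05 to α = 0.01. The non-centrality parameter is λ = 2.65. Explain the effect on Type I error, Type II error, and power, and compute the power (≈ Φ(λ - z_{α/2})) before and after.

Decreasing α from 0.05 to 0.01:
• Type I error rate decreases (α is the Type I rate by definition).
• Critical value moves from z_{α/2} = 1.96 to 2.576, so power = Φ(λ - z_{α/2}) goes from Φ(2.65 - 1.96) = 0.755 to Φ(2.65 - 2.576) = 0.529.
• Type II error rate β = 1 - power therefore increases (0.245 → 0.471).
Appropriate when false positives are costly — here, approving an ineffective drug — patients take a useless medication and may skip effective alternatives.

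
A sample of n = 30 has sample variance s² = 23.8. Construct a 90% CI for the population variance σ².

df = 29. χ²_{0.05} = 42.557, χ²_{0.95} = 17.708. CI for σ² = ((n-1)s²/χ²_{α/2}, (n-1)s²/χ²_{1-α/2}) = (29·23.8/42.557, 29·23.8/17.708) = (16.22, 38.98)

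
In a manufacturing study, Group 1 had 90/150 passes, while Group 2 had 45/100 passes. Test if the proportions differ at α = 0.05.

p̂₁ = 0.6, p̂₂ = 0.45, pooled p̂ = 0.54. z = 2.331. Critical: ±1.96. Reject H₀.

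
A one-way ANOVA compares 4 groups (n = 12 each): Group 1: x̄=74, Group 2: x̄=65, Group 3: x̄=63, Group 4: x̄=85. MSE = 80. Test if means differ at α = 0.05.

Grand mean = 71.75. SS_between = 3633.0, MS_between = 1211.0. F = 15.137, F_crit ≈ 2.816. Reject H₀.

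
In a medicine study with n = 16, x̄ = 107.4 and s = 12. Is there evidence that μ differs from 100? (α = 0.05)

t = (x̄ - μ₀)/(s/√n) = (107.4 - 100)/(12/√16) = 2.467. df = 15, critical t = ±2.131. Reject H₀.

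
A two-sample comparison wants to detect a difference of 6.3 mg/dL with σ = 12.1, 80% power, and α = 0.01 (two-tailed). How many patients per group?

n per group = 2(z_α/2 + z_β)²σ²/d² = 2×(2.576 + 0.84)²×12.1²/6.3² = 86.1 → n = 87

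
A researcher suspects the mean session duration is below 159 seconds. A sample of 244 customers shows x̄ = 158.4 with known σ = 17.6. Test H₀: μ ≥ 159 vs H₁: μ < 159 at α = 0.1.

z = -0.533. Critical value: -1.28. Fail to reject H₀.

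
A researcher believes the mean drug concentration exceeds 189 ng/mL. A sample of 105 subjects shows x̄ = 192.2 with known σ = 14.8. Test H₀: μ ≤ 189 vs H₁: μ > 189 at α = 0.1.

z = 2.216. Critical value: 1.28. Reject H₀.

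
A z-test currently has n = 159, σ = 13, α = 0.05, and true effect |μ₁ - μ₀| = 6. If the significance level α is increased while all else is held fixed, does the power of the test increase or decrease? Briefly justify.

Power increases: a larger α lowers the critical value, so more of the H₁ sampling distribution falls in the rejection region.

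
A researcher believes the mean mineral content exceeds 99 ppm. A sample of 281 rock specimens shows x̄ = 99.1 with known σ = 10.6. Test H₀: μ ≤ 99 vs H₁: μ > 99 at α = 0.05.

z = 0.158. Critical value: 1.645. Fail to reject H₀.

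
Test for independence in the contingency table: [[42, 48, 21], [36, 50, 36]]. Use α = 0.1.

χ² = 3.939. df = 2, critical = 4.605. Fail to reject H₀. No evidence of dependence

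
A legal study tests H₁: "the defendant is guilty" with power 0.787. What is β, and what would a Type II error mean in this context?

β = 1 - power = 1 - 0.787 = 0.213. A Type II error is failing to reject H₀ when H₀ is false (false negative) — here, failing to conclude that the defendant is guilty when in fact it is true. Consequence: acquitting a guilty person.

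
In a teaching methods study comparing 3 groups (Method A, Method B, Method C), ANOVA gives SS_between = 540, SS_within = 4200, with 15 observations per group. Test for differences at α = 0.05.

df_between = 2, df_within = 42. F = MS_between/MS_within = 270.0/100.0 = 2.7. F_crit ≈ 3.22. Fail to reject H₀.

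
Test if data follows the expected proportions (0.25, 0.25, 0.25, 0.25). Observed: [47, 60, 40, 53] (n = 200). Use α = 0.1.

Expected: [50.0, 50.0, 50.0, 50.0]. χ² = 4.36. df = 3, critical = 6.251. Fail to reject H₀.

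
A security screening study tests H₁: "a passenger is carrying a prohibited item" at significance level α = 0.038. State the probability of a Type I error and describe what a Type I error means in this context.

P(Type I error) = α = 0.038. A Type I error is rejecting H₀ when H₀ is actually true (false positive) — here, concluding that a passenger is carrying a prohibited item when in fact this is not the case. Consequence: detaining an innocent passenger — delay and inconvenience.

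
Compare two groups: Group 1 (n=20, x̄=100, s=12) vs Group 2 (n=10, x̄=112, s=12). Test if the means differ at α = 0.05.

Pooled sp = 12.0. t = -2.582, df = 28. Critical t = ±2.048. Reject H₀.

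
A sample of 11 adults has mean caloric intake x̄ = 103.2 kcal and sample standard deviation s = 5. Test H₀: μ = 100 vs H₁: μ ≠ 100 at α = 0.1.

t = (x̄ - μ₀)/(s/√n) = (103.2 - 100)/(5/√11) = 2.123. df = 10, critical t = ±1.812. Reject H₀.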